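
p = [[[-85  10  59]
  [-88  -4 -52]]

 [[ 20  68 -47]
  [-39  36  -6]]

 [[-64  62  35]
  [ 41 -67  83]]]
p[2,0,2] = 35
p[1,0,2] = -47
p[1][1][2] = -6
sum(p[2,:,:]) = 90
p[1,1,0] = -39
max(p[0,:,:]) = 59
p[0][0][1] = 10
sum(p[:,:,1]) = 105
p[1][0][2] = -47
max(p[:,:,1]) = 68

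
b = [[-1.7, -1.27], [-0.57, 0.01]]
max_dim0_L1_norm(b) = 2.27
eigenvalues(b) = [-2.05, 0.36]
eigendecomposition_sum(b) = [[-1.75, -1.08],  [-0.48, -0.3]] + [[0.05, -0.19], [-0.09, 0.31]]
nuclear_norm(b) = 2.51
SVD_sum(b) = [[-1.74, -1.21], [-0.38, -0.26]] + [[0.04, -0.06], [-0.19, 0.27]]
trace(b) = -1.69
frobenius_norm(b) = 2.20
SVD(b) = [[-0.98, -0.21], [-0.21, 0.98]] @ diag([2.1705732176754604, 0.34133840497371226]) @ [[0.82, 0.57], [-0.57, 0.82]]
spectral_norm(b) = 2.17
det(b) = -0.74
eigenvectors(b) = [[-0.96, 0.52], [-0.27, -0.85]]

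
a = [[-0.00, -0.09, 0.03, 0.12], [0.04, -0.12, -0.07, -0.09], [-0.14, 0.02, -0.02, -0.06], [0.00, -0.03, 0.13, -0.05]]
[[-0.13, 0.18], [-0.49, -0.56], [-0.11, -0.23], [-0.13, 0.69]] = a@[[0.68, 0.61],  [3.26, 0.94],  [0.21, 5.82],  [1.29, 0.73]]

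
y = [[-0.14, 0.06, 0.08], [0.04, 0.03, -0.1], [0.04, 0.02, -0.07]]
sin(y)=[[-0.14, 0.06, 0.08], [0.04, 0.03, -0.1], [0.04, 0.02, -0.07]]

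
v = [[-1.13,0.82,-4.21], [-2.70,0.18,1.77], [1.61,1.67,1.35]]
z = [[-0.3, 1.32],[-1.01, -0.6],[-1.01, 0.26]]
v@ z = [[3.76,-3.08], [-1.16,-3.21], [-3.53,1.47]]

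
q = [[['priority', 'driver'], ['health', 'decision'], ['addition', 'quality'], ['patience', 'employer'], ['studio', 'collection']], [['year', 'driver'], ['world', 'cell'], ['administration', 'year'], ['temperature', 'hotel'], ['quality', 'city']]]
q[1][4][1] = 'city'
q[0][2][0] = 'addition'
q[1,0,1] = 'driver'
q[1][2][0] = 'administration'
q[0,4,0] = 'studio'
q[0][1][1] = 'decision'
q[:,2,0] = ['addition', 'administration']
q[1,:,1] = ['driver', 'cell', 'year', 'hotel', 'city']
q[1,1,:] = ['world', 'cell']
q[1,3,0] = 'temperature'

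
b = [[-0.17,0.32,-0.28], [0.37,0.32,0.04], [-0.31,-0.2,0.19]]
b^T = [[-0.17, 0.37, -0.31], [0.32, 0.32, -0.20], [-0.28, 0.04, 0.19]]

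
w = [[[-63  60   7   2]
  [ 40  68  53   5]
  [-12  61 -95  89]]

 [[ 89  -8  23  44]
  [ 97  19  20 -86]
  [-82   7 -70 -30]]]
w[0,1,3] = 5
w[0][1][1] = 68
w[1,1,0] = 97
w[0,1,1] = 68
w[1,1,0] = 97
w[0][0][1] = 60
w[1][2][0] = -82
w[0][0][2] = 7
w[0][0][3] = 2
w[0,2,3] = 89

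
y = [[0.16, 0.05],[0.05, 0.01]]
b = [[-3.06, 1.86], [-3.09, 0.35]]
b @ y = [[-0.4, -0.13], [-0.48, -0.15]]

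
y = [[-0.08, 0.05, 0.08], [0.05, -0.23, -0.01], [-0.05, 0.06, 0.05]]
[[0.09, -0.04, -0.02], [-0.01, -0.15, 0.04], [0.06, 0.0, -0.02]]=y @ [[0.05,  1.04,  -0.25],[0.02,  0.89,  -0.2],[1.19,  -0.02,  -0.36]]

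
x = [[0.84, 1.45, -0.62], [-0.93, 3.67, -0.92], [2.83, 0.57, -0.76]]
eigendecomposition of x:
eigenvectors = [[0.2, -0.46, 0.45],[0.29, -0.48, 0.71],[0.94, -0.75, 0.54]]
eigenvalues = [0.02, 1.34, 2.39]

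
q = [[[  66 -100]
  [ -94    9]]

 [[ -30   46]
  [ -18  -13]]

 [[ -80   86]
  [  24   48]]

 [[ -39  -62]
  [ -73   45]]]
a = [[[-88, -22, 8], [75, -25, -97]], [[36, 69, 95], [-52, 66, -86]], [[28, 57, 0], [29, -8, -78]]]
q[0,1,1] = 9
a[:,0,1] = [-22, 69, 57]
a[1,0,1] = 69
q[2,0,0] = -80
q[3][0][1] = -62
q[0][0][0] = 66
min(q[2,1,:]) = 24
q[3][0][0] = -39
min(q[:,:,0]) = -94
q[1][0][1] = 46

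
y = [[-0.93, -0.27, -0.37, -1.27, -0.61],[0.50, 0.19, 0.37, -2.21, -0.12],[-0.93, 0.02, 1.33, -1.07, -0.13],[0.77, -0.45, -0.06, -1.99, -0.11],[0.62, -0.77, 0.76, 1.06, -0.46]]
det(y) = -2.993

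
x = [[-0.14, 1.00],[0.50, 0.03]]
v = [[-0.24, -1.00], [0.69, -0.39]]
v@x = [[-0.47, -0.27], [-0.29, 0.68]]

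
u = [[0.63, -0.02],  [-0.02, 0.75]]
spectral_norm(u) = 0.75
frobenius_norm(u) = 0.98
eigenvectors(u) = [[-0.99,0.16], [-0.16,-0.99]]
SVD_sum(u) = [[0.02, -0.12], [-0.12, 0.73]] + [[0.61, 0.1], [0.10, 0.02]]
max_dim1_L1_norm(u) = 0.77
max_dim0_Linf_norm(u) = 0.75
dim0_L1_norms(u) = [0.65, 0.77]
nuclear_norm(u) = 1.38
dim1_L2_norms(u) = [0.63, 0.75]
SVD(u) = [[-0.16, 0.99],[0.99, 0.16]] @ diag([0.7532455532033675, 0.6267544467966325]) @ [[-0.16, 0.99],[0.99, 0.16]]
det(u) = 0.47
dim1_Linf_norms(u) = [0.63, 0.75]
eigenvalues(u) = [0.63, 0.75]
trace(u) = 1.38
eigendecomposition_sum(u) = [[0.61, 0.10], [0.10, 0.02]] + [[0.02,-0.12], [-0.12,0.73]]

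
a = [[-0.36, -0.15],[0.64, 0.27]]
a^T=[[-0.36, 0.64], [-0.15, 0.27]]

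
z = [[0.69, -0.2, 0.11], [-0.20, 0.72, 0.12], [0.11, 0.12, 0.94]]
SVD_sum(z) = [[0.02,  0.04,  0.13], [0.04,  0.10,  0.29], [0.13,  0.29,  0.88]] + [[0.46,-0.44,0.08], [-0.44,0.43,-0.08], [0.08,-0.08,0.01]] + [[0.21, 0.2, -0.1], [0.2, 0.19, -0.09], [-0.10, -0.09, 0.04]]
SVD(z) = [[0.13, -0.71, -0.69], [0.31, 0.69, -0.65], [0.94, -0.13, 0.31]] @ diag([0.9955316162095885, 0.9038666032833602, 0.4506017805070506]) @ [[0.13,0.31,0.94], [-0.71,0.69,-0.13], [-0.69,-0.65,0.31]]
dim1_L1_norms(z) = [1.0, 1.04, 1.17]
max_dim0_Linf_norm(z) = 0.94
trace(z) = 2.35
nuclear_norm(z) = 2.35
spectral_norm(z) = 1.00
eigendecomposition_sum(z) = [[0.21, 0.20, -0.10], [0.20, 0.19, -0.09], [-0.10, -0.09, 0.04]] + [[0.46, -0.44, 0.08], [-0.44, 0.43, -0.08], [0.08, -0.08, 0.01]] + [[0.02, 0.04, 0.13],[0.04, 0.10, 0.29],[0.13, 0.29, 0.88]]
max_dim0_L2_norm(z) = 0.95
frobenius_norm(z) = 1.42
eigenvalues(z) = [0.45, 0.9, 1.0]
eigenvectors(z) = [[-0.69, -0.71, 0.13], [-0.65, 0.69, 0.31], [0.31, -0.13, 0.94]]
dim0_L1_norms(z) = [1.0, 1.04, 1.17]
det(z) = 0.41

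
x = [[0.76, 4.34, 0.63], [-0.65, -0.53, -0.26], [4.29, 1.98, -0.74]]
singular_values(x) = [5.79, 3.14, 0.31]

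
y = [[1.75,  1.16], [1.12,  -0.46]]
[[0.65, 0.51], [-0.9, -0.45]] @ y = [[1.71,0.52], [-2.08,-0.84]]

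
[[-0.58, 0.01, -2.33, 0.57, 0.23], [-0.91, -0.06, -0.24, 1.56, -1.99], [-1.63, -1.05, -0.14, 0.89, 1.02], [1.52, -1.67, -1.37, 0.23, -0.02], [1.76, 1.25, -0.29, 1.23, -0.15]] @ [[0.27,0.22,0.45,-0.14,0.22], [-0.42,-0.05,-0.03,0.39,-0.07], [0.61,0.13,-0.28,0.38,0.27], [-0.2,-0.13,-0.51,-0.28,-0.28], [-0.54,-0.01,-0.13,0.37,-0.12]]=[[-1.82, -0.51, 0.07, -0.87, -0.94],[0.4, -0.41, -0.88, -1.16, -0.46],[-0.81, -0.45, -1.25, -0.11, -0.69],[0.24, 0.21, 1.00, -1.46, 0.02],[-0.39, 0.13, 0.23, -0.27, -0.11]]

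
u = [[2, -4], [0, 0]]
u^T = [[2, 0], [-4, 0]]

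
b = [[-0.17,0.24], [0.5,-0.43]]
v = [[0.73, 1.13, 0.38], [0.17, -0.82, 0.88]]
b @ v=[[-0.08, -0.39, 0.15], [0.29, 0.92, -0.19]]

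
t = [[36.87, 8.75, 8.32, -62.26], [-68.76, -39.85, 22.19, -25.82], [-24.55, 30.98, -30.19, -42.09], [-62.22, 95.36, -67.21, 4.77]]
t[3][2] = -67.21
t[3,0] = -62.22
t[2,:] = [-24.55, 30.98, -30.19, -42.09]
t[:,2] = [8.32, 22.19, -30.19, -67.21]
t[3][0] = -62.22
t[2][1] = 30.98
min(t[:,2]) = -67.21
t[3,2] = -67.21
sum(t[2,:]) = -65.85000000000001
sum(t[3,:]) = -29.299999999999994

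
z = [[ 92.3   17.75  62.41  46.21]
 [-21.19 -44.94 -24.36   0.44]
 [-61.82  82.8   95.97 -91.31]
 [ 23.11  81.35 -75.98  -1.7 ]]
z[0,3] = 46.21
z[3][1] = 81.35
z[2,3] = -91.31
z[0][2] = 62.41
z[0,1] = 17.75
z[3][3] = -1.7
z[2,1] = 82.8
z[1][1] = -44.94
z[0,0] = 92.3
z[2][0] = -61.82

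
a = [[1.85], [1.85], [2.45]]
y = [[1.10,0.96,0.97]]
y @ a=[[6.19]]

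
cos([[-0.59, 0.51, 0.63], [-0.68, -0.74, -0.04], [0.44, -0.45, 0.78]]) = [[0.83, 0.46, -0.03], [-0.43, 0.85, 0.20], [-0.17, -0.11, 0.58]]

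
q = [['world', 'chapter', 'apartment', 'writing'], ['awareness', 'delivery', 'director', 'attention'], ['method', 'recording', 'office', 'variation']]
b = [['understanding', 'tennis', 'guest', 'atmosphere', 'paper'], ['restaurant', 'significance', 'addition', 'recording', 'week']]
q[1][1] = 'delivery'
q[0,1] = 'chapter'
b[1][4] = 'week'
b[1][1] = 'significance'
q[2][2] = 'office'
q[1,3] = 'attention'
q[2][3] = 'variation'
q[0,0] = 'world'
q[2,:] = ['method', 'recording', 'office', 'variation']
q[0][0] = 'world'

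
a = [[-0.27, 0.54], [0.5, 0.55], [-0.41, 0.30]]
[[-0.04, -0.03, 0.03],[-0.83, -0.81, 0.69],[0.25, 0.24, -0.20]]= a @ [[-1.03,-1.00,0.85], [-0.58,-0.56,0.48]]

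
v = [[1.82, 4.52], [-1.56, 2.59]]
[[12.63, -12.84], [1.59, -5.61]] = v@[[2.17, -0.67], [1.92, -2.57]]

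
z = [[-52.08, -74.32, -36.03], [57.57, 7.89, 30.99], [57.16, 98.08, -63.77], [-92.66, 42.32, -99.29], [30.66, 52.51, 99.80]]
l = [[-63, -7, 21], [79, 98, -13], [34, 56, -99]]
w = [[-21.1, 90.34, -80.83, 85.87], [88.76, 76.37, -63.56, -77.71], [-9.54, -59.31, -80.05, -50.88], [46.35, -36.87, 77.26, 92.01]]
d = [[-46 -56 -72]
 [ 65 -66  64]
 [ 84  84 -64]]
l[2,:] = [34, 56, -99]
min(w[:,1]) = -59.31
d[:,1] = [-56, -66, 84]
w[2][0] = -9.54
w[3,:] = [46.35, -36.87, 77.26, 92.01]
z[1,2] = 30.99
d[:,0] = [-46, 65, 84]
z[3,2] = -99.29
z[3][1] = 42.32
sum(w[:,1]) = 70.53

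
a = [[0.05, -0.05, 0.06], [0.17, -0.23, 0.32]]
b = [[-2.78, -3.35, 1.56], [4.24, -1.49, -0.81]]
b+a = [[-2.73, -3.4, 1.62], [4.41, -1.72, -0.49]]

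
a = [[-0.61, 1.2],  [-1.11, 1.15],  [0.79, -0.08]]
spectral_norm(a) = 2.14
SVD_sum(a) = [[-0.86, 0.98], [-1.05, 1.20], [0.38, -0.44]] + [[0.25, 0.22],[-0.06, -0.05],[0.41, 0.36]]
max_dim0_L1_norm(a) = 2.51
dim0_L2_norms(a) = [1.49, 1.66]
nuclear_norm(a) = 2.78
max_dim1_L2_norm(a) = 1.6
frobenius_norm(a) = 2.24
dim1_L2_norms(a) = [1.35, 1.6, 0.79]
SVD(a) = [[-0.61, 0.52], [-0.75, -0.12], [0.27, 0.85]] @ diag([2.1419287931089745, 0.6397976596164862]) @ [[0.66, -0.75],[0.75, 0.66]]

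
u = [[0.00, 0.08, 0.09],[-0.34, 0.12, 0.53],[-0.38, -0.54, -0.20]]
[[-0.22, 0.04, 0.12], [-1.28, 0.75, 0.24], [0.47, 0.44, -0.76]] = u@[[0.92, -1.11, 0.34],[-0.91, -0.33, 1.00],[-1.62, 0.78, 0.45]]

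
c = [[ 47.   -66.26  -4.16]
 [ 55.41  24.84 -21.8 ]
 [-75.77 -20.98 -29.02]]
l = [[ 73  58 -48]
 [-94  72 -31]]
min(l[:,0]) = -94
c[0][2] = -4.16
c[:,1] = [-66.26, 24.84, -20.98]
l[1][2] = -31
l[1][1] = 72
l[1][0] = -94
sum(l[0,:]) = 83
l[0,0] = 73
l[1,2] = -31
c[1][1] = 24.84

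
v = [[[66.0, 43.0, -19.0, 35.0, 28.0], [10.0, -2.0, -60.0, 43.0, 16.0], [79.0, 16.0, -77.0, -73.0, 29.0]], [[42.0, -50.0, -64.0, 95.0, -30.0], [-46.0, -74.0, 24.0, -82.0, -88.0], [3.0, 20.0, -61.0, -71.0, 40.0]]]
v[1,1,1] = -74.0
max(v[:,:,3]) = 95.0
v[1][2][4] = 40.0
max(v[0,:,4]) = 29.0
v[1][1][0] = -46.0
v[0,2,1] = 16.0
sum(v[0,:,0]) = 155.0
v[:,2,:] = [[79.0, 16.0, -77.0, -73.0, 29.0], [3.0, 20.0, -61.0, -71.0, 40.0]]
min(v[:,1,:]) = -88.0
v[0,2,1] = 16.0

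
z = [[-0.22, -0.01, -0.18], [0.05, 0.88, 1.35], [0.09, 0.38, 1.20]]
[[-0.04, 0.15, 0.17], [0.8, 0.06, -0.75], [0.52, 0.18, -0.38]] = z @ [[-0.07, -0.96, -0.73], [0.45, -0.41, -0.8], [0.30, 0.35, -0.01]]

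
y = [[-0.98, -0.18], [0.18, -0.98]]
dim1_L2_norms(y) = [1.0, 1.0]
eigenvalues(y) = [(-0.98+0.18j), (-0.98-0.18j)]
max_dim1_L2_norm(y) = 1.0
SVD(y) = [[-0.98, 0.18], [0.18, 0.98]] @ diag([0.9963934965664921, 0.996393496566492]) @ [[1.0, 0.00], [-0.00, -1.0]]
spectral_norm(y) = 1.00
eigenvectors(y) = [[0.71+0.00j, (0.71-0j)],[-0.71j, 0.71j]]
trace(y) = -1.96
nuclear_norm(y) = 1.99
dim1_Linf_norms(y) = [0.98, 0.98]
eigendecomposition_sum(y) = [[(-0.49+0.09j), -0.09-0.49j], [(0.09+0.49j), (-0.49+0.09j)]] + [[(-0.49-0.09j), (-0.09+0.49j)], [(0.09-0.49j), -0.49-0.09j]]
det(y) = 0.99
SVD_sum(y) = [[-0.98, 0.0], [0.18, 0.0]] + [[0.0, -0.18],[0.00, -0.98]]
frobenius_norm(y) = 1.41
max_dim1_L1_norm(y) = 1.16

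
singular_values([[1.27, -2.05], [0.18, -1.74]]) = [2.91, 0.63]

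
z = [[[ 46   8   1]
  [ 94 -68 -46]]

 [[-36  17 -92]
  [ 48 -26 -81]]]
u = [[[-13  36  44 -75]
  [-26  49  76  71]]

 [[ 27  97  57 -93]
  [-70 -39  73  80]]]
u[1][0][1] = 97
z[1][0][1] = 17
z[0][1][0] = 94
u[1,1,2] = 73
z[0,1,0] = 94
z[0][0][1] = 8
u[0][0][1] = 36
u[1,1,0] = -70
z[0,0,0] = 46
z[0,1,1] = -68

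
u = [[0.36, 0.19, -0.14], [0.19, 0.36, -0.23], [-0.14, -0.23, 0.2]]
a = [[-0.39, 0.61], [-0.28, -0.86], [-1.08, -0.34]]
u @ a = [[-0.04, 0.10], [0.07, -0.12], [-0.10, 0.04]]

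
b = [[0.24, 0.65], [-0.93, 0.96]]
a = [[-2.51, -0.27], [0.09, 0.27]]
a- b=[[-2.75, -0.92],  [1.02, -0.69]]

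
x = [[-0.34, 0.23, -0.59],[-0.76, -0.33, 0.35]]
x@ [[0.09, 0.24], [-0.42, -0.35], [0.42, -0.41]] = [[-0.38, 0.08], [0.22, -0.21]]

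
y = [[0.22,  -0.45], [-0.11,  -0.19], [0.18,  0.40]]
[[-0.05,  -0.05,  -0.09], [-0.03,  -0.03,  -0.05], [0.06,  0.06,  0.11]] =y@ [[0.05, 0.05, 0.08],[0.14, 0.14, 0.24]]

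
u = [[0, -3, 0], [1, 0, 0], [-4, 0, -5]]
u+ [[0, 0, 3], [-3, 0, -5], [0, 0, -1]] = [[0, -3, 3], [-2, 0, -5], [-4, 0, -6]]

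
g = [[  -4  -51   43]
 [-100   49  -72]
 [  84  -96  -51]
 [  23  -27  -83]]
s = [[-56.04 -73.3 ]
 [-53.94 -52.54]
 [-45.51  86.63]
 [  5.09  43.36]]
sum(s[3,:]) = 48.45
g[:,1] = [-51, 49, -96, -27]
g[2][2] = -51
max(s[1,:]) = -52.54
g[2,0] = 84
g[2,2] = -51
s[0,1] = -73.3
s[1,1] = -52.54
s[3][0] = 5.09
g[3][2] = -83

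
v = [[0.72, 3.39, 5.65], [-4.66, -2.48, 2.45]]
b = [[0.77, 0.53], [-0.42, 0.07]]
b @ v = [[-1.92, 1.30, 5.65], [-0.63, -1.6, -2.2]]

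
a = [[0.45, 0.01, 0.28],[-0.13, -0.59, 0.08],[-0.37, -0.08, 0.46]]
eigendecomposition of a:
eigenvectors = [[(-0+0.66j), (-0-0.66j), 0.03+0.00j], [(-0.08-0.06j), (-0.08+0.06j), -1.00+0.00j], [-0.75+0.00j, -0.75-0.00j, (-0.07+0j)]]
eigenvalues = [(0.45+0.32j), (0.45-0.32j), (-0.58+0j)]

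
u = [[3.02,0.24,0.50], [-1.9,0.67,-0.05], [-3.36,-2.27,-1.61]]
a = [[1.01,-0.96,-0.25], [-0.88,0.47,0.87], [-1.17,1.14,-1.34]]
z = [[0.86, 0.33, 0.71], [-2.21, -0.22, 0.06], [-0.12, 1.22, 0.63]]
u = a @ z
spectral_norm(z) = 2.41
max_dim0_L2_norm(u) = 4.9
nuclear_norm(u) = 7.39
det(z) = -1.66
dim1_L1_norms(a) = [2.22, 2.22, 3.65]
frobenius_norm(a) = 2.87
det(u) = -1.01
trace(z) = 1.27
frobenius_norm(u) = 5.70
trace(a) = 0.14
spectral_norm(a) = 2.42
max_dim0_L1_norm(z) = 3.19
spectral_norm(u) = 5.37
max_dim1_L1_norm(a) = 3.65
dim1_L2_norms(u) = [3.07, 2.02, 4.36]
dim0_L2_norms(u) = [4.9, 2.38, 1.69]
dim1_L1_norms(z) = [1.9, 2.49, 1.97]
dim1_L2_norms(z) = [1.16, 2.22, 1.38]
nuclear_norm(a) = 4.11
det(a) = 0.58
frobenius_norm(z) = 2.86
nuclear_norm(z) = 4.35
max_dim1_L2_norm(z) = 2.22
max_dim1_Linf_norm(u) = 3.36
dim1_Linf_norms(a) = [1.01, 0.88, 1.34]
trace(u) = 2.08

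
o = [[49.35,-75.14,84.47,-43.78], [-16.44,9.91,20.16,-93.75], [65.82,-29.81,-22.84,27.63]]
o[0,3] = -43.78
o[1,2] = 20.16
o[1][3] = -93.75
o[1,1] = 9.91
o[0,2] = 84.47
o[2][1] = -29.81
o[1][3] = -93.75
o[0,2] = 84.47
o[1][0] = -16.44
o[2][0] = 65.82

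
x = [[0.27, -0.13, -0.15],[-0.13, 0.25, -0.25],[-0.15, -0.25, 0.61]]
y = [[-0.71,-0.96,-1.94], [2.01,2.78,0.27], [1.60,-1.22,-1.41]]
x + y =[[-0.44, -1.09, -2.09], [1.88, 3.03, 0.02], [1.45, -1.47, -0.8]]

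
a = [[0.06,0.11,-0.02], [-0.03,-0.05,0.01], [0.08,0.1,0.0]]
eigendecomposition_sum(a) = [[(0.03+0.02j), (0.06+0.01j), -0.01+0.00j], [(-0.02-0.01j), -0.03-0.00j, 0.00-0.00j], [(0.03-0.03j), 0.03-0.06j, (-0+0.01j)]] + [[(0.03-0.02j), (0.06-0.01j), (-0.01-0j)], [(-0.02+0.01j), -0.03+0.00j, 0j], [(0.03+0.03j), 0.03+0.06j, (-0-0.01j)]] + [[(-0+0j), -0.01+0.00j, -0.00-0.00j], [0.00-0.00j, 0.01-0.00j, 0j], [0.02-0.00j, (0.03-0j), 0j]]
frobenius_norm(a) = 0.19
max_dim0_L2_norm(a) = 0.16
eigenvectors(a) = [[(-0.17-0.62j), -0.17+0.62j, -0.25+0.00j], [0.14+0.29j, (0.14-0.29j), 0.29+0.00j], [-0.70+0.00j, -0.70-0.00j, (0.92+0j)]]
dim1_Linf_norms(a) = [0.11, 0.05, 0.1]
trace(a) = 0.01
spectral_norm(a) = 0.19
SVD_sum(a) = [[0.07,0.10,-0.01], [-0.03,-0.05,0.01], [0.07,0.11,-0.01]] + [[-0.01, 0.0, -0.01], [0.00, -0.0, 0.0], [0.01, -0.01, 0.01]] + [[-0.0, 0.00, 0.00], [-0.0, 0.0, 0.0], [-0.00, 0.0, 0.00]]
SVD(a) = [[-0.67, 0.63, -0.39], [0.31, -0.24, -0.92], [-0.67, -0.74, -0.04]] @ diag([0.1884607952169042, 0.021880698371083508, 0.0019400270631504762]) @ [[-0.55, -0.83, 0.09], [-0.64, 0.35, -0.69], [0.54, -0.43, -0.72]]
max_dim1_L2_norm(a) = 0.13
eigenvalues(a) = [0.03j, -0.03j, (0.01+0j)]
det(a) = 0.00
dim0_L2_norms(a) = [0.1, 0.16, 0.02]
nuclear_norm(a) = 0.21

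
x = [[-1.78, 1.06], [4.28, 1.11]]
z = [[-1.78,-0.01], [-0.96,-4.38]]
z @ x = [[3.13, -1.90], [-17.04, -5.88]]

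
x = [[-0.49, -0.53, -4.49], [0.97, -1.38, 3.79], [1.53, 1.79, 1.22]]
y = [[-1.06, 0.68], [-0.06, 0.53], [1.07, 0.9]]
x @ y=[[-4.25,-4.66], [3.11,3.34], [-0.42,3.09]]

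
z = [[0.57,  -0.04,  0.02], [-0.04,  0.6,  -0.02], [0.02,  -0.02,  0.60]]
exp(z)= [[1.77, -0.07, 0.04], [-0.07, 1.82, -0.04], [0.04, -0.04, 1.82]]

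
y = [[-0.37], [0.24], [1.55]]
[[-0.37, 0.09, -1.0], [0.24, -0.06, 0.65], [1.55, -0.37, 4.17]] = y@[[1.00, -0.24, 2.69]]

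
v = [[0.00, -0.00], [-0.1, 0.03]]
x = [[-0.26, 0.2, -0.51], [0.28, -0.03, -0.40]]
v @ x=[[0.00, 0.0, 0.00], [0.03, -0.02, 0.04]]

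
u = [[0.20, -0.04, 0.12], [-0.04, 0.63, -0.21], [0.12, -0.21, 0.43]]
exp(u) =[[1.23,-0.08,0.17], [-0.08,1.92,-0.36], [0.17,-0.36,1.58]]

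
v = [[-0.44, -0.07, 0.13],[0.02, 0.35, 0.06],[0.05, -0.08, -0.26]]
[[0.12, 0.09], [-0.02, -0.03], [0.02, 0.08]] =v@[[-0.3,-0.31],[-0.02,-0.01],[-0.14,-0.35]]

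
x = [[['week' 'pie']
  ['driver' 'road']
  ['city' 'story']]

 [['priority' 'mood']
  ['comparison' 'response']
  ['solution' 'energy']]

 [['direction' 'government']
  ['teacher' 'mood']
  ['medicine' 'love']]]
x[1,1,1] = 'response'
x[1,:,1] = ['mood', 'response', 'energy']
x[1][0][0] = 'priority'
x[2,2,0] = 'medicine'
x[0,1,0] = 'driver'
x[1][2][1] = 'energy'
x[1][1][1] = 'response'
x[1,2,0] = 'solution'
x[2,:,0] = ['direction', 'teacher', 'medicine']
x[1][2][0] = 'solution'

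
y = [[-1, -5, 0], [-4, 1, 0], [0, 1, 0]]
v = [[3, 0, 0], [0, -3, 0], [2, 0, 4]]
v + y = [[2, -5, 0], [-4, -2, 0], [2, 1, 4]]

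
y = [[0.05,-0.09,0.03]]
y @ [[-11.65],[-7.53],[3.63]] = [[0.2]]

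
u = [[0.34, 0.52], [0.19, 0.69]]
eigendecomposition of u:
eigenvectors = [[-0.94, -0.70], [0.33, -0.72]]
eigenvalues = [0.16, 0.87]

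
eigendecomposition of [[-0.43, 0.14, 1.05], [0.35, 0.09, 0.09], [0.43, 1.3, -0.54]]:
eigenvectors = [[0.63+0.00j, -0.88+0.00j, (-0.88-0j)], [(0.43+0j), 0.28+0.11j, (0.28-0.11j)], [(0.65+0j), 0.28-0.24j, 0.28+0.24j]]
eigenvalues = [(0.74+0j), (-0.81+0.27j), (-0.81-0.27j)]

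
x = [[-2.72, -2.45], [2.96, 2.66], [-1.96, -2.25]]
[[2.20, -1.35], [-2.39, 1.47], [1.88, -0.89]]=x@[[-0.25, 0.65], [-0.62, -0.17]]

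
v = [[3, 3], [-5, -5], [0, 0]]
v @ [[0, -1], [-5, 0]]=[[-15, -3], [25, 5], [0, 0]]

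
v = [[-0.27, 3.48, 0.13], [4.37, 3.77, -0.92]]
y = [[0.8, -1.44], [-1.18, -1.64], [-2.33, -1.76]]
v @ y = [[-4.63, -5.55], [1.19, -10.86]]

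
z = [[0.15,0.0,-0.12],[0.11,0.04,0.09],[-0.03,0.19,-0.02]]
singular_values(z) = [0.2, 0.19, 0.14]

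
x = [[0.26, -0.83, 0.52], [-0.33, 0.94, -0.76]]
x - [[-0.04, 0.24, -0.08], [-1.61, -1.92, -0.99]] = [[0.30, -1.07, 0.60],[1.28, 2.86, 0.23]]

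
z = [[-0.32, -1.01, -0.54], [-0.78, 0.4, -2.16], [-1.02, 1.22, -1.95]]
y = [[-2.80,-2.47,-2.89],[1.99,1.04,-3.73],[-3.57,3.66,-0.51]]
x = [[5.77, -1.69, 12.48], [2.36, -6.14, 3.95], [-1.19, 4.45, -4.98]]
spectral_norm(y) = 5.25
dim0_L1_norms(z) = [2.12, 2.63, 4.65]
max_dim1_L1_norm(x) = 19.94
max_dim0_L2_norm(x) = 14.01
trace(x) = -5.35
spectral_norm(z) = 3.39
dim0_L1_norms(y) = [8.36, 7.17, 7.13]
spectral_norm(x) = 16.19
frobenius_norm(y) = 8.22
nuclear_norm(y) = 14.18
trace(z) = -1.87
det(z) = -0.99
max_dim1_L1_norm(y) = 8.16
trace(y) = -2.27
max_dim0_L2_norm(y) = 4.95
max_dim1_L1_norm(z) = 4.19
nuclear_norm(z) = 4.90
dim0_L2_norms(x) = [6.35, 7.77, 14.01]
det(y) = -103.92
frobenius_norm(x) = 17.23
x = y @ z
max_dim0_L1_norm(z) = 4.65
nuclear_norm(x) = 23.07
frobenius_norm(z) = 3.63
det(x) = 102.97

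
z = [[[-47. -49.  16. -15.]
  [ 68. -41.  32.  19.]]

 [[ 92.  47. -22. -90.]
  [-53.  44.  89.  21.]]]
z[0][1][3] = 19.0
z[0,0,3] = -15.0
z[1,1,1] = 44.0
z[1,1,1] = 44.0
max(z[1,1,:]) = 89.0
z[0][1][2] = 32.0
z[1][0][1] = 47.0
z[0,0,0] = -47.0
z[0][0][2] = 16.0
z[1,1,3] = 21.0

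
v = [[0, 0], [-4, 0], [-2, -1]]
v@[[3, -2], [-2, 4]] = [[0, 0], [-12, 8], [-4, 0]]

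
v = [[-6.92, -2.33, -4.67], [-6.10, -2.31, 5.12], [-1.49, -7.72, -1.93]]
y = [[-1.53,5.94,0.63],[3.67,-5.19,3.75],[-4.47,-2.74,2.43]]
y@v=[[-26.59, -15.02, 36.34],[0.68, -25.51, -50.95],[44.03, -2.02, 2.16]]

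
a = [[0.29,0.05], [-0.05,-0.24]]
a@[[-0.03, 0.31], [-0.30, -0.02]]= [[-0.02,  0.09], [0.07,  -0.01]]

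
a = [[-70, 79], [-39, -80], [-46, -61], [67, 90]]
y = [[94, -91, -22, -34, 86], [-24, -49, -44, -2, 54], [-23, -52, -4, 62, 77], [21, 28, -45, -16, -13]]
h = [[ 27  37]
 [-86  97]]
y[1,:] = [-24, -49, -44, -2, 54]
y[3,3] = -16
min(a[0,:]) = -70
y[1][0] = -24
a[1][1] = -80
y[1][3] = -2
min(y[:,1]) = -91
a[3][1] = 90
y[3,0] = 21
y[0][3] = -34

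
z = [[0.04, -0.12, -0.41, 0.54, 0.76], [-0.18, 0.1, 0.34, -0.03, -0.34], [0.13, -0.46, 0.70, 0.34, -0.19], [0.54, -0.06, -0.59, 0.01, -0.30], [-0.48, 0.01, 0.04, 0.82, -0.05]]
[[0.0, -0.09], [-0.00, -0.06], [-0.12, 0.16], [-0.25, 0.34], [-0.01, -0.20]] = z @ [[-0.46, 0.3], [-0.22, -0.43], [-0.06, -0.14], [-0.27, -0.07], [0.15, -0.23]]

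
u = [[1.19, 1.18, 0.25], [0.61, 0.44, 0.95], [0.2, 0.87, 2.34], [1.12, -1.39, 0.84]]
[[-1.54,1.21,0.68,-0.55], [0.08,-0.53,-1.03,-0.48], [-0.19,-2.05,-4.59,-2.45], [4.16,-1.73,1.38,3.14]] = u @ [[0.64, 0.43, 1.69, 1.24], [-2.09, 0.85, -0.74, -1.6], [0.64, -1.23, -1.83, -0.56]]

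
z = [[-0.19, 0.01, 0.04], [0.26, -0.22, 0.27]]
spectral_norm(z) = 0.45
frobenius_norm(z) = 0.48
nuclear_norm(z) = 0.61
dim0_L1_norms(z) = [0.45, 0.23, 0.31]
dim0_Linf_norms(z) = [0.26, 0.22, 0.27]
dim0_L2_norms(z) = [0.32, 0.22, 0.27]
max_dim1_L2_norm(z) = 0.43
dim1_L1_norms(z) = [0.24, 0.75]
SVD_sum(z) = [[-0.07, 0.05, -0.06],[0.29, -0.21, 0.24]] + [[-0.12, -0.04, 0.1], [-0.03, -0.01, 0.03]]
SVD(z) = [[-0.25,0.97], [0.97,0.25]] @ diag([0.4463327554132242, 0.16579225387586405]) @ [[0.67, -0.48, 0.56], [-0.73, -0.27, 0.63]]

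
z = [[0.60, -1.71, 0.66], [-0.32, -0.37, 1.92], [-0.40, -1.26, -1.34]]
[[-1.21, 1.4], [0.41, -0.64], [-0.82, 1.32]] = z @[[-0.58, 0.52], [0.59, -0.79], [0.23, -0.4]]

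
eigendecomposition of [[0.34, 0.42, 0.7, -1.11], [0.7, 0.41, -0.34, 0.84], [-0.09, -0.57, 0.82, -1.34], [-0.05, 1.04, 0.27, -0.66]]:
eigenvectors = [[(-0.45+0j),(0.47-0.29j),0.47+0.29j,(-0.23+0j)], [(0.46+0j),-0.23-0.30j,(-0.23+0.3j),(0.08+0j)], [-0.33+0.00j,(0.73+0j),(0.73-0j),(0.84+0j)], [(-0.69+0j),(-0.08-0.15j),(-0.08+0.15j),(0.49+0j)]]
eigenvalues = [(-1.27+0j), (1.09+0.54j), (1.09-0.54j), 0j]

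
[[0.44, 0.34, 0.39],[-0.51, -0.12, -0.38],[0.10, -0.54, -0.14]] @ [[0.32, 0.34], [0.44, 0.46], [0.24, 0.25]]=[[0.38, 0.40],  [-0.31, -0.32],  [-0.24, -0.25]]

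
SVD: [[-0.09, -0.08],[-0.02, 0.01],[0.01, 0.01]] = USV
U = [[-0.99,0.07], [-0.07,-1.0], [0.12,-0.05]]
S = [0.12, 0.02]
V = [[0.75,0.66], [0.66,-0.75]]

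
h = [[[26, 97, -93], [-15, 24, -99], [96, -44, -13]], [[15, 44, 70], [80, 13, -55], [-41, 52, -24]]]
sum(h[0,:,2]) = -205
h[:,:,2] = [[-93, -99, -13], [70, -55, -24]]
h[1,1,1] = 13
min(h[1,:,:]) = -55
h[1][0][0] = 15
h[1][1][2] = -55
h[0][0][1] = 97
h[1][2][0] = -41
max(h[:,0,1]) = 97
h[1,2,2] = -24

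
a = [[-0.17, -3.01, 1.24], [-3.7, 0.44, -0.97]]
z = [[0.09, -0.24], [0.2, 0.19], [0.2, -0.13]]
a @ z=[[-0.37, -0.69], [-0.44, 1.1]]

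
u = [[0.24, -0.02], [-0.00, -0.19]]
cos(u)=[[0.97, 0.00], [0.0, 0.98]]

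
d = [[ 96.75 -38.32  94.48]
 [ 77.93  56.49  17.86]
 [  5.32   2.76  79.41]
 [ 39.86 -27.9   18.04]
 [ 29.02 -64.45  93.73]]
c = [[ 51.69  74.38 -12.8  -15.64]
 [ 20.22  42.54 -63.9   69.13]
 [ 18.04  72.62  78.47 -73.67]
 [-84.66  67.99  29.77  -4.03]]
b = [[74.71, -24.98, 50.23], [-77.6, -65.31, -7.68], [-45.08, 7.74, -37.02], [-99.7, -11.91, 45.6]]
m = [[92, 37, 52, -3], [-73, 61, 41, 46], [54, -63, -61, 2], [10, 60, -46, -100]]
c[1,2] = -63.9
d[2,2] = 79.41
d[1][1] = 56.49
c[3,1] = 67.99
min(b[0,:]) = -24.98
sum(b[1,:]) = -150.59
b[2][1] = 7.74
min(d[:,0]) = 5.32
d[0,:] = [96.75, -38.32, 94.48]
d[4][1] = -64.45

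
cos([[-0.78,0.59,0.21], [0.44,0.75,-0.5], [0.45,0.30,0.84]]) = [[0.55, -0.03, 0.12], [0.1, 0.66, 0.32], [-0.08, -0.33, 0.67]]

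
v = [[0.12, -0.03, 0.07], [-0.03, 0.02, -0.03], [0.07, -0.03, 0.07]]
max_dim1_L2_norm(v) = 0.14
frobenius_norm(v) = 0.18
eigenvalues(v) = [0.18, 0.02, 0.01]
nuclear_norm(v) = 0.21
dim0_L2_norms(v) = [0.14, 0.05, 0.1]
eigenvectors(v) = [[0.78,-0.62,-0.06], [-0.25,-0.41,0.88], [0.57,0.67,0.48]]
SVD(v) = [[-0.78, -0.62, -0.06], [0.25, -0.41, 0.88], [-0.57, 0.67, 0.48]] @ diag([0.1802574945678196, 0.023952203587030308, 0.0057903018451501195]) @ [[-0.78,0.25,-0.57], [-0.62,-0.41,0.67], [-0.06,0.88,0.48]]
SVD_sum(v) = [[0.11, -0.04, 0.08], [-0.04, 0.01, -0.03], [0.08, -0.03, 0.06]] + [[0.01, 0.01, -0.01],[0.01, 0.0, -0.01],[-0.01, -0.01, 0.01]] + [[0.00,-0.0,-0.0], [-0.0,0.0,0.00], [-0.00,0.00,0.0]]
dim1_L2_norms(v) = [0.14, 0.05, 0.1]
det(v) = 0.00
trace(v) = 0.21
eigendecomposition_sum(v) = [[0.11, -0.04, 0.08], [-0.04, 0.01, -0.03], [0.08, -0.03, 0.06]] + [[0.01, 0.01, -0.01],[0.01, 0.0, -0.01],[-0.01, -0.01, 0.01]] + [[0.00, -0.00, -0.00], [-0.0, 0.0, 0.00], [-0.0, 0.00, 0.00]]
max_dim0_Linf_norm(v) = 0.12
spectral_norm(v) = 0.18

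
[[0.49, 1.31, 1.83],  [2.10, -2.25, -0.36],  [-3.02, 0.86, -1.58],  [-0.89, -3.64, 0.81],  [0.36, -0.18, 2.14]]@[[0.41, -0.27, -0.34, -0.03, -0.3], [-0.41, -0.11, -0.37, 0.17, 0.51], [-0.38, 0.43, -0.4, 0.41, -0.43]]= [[-1.03, 0.51, -1.38, 0.96, -0.27], [1.92, -0.47, 0.26, -0.59, -1.62], [-0.99, 0.04, 1.34, -0.41, 2.02], [0.82, 0.99, 1.33, -0.26, -1.94], [-0.59, 0.84, -0.91, 0.84, -1.12]]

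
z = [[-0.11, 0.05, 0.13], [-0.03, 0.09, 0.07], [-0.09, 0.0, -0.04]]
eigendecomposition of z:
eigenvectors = [[(0.73+0j), 0.73-0.00j, -0.17+0.00j],[(0.17-0.17j), 0.17+0.17j, (-0.98+0j)],[(0.17+0.62j), 0.17-0.62j, 0.13+0.00j]]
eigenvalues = [(-0.07+0.1j), (-0.07-0.1j), (0.08+0j)]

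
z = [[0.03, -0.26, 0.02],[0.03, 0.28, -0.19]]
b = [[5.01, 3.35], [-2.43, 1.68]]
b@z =[[0.25, -0.36, -0.54], [-0.02, 1.1, -0.37]]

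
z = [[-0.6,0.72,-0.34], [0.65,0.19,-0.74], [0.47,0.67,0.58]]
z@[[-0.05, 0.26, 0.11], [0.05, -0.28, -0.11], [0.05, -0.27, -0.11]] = [[0.05,-0.27,-0.11], [-0.06,0.32,0.13], [0.04,-0.22,-0.09]]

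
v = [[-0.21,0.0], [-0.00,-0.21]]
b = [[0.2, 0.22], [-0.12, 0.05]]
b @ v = [[-0.04, -0.05], [0.03, -0.01]]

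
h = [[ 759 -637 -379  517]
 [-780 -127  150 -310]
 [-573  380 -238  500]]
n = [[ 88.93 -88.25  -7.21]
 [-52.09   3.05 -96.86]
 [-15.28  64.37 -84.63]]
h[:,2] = [-379, 150, -238]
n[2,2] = -84.63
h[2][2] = -238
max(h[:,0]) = 759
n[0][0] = 88.93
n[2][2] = -84.63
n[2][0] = -15.28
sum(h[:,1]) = -384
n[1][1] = 3.05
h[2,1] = 380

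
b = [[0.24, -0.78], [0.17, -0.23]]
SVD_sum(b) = [[0.27, -0.77],[0.09, -0.26]] + [[-0.03, -0.01], [0.08, 0.03]]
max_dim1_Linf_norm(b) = 0.78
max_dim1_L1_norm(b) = 1.02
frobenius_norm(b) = 0.86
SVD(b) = [[-0.95,-0.32], [-0.32,0.95]] @ diag([0.860058781224114, 0.08999384889697574]) @ [[-0.33, 0.94], [0.94, 0.33]]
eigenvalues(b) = [0.28j, -0.28j]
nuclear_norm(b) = 0.95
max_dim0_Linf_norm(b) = 0.78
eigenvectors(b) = [[0.91+0.00j, (0.91-0j)], [0.27-0.32j, (0.27+0.32j)]]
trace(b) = 0.01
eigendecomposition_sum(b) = [[0.12+0.14j, -0.39+0.01j], [(0.08-0j), (-0.12+0.14j)]] + [[(0.12-0.14j), -0.39-0.01j], [(0.08+0j), -0.12-0.14j]]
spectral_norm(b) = 0.86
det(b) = 0.08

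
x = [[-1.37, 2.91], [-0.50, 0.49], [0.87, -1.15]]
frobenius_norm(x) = 3.59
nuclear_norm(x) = 3.92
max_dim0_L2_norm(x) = 3.17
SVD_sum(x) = [[-1.50, 2.84], [-0.31, 0.59], [0.66, -1.26]] + [[0.13,0.07],[-0.19,-0.1],[0.21,0.11]]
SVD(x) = [[-0.90, 0.42], [-0.19, -0.61], [0.4, 0.67]] @ diag([3.5767715393810597, 0.34814559464919315]) @ [[0.47, -0.88], [0.88, 0.47]]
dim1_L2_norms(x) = [3.22, 0.7, 1.44]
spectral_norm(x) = 3.58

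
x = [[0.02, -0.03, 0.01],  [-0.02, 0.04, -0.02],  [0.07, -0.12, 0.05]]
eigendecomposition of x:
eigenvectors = [[-0.21, 0.67, 0.58], [0.33, 0.58, 0.58], [-0.92, 0.47, 0.58]]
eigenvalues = [0.11, 0.0, 0.0]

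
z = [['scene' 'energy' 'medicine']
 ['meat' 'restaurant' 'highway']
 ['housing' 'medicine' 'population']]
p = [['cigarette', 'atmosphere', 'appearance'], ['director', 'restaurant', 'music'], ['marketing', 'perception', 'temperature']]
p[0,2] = 'appearance'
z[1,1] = 'restaurant'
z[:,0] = ['scene', 'meat', 'housing']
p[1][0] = 'director'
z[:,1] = ['energy', 'restaurant', 'medicine']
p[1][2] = 'music'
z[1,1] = 'restaurant'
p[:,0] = ['cigarette', 'director', 'marketing']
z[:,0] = ['scene', 'meat', 'housing']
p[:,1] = ['atmosphere', 'restaurant', 'perception']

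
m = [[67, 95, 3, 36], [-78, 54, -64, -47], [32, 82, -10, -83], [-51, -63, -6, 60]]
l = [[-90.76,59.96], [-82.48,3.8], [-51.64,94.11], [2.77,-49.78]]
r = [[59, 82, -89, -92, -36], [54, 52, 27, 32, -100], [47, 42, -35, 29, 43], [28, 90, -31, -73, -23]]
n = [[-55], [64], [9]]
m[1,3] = -47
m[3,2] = -6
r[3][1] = 90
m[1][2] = -64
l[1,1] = 3.8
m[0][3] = 36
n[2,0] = 9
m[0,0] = 67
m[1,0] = -78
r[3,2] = -31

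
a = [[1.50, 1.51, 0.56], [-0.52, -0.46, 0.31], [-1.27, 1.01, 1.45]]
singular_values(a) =[2.31, 2.18, 0.31]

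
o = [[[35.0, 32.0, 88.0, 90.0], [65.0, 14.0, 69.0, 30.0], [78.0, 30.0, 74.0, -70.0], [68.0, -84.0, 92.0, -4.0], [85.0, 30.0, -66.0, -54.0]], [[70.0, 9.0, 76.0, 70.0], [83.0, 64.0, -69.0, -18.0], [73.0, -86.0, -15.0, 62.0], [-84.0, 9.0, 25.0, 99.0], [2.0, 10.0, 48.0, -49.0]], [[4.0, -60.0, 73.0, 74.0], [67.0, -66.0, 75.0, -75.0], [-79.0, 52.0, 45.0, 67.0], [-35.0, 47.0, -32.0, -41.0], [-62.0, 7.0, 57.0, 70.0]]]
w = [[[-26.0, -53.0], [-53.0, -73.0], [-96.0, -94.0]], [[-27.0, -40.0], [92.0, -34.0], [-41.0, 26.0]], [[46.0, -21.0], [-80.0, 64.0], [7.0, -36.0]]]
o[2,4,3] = 70.0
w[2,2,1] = -36.0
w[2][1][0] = -80.0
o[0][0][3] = 90.0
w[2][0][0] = 46.0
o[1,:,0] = [70.0, 83.0, 73.0, -84.0, 2.0]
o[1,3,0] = -84.0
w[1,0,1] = -40.0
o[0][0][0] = 35.0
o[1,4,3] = -49.0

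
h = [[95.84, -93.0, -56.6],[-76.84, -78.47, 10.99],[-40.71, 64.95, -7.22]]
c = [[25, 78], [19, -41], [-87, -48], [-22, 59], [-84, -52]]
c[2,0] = -87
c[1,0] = 19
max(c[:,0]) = 25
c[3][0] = -22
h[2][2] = -7.22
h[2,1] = 64.95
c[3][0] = -22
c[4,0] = -84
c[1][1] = -41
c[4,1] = -52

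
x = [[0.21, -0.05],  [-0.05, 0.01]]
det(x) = -0.00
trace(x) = 0.22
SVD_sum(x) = [[0.21,  -0.05], [-0.05,  0.01]] + [[-0.00, -0.00], [-0.0, -0.00]]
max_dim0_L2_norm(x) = 0.22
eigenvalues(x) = [0.22, -0.0]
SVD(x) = [[-0.97, 0.23], [0.23, 0.97]] @ diag([0.2218033988749895, 0.001803398874989486]) @ [[-0.97, 0.23],[-0.23, -0.97]]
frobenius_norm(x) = 0.22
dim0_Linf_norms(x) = [0.21, 0.05]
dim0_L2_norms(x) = [0.22, 0.05]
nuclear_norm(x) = 0.22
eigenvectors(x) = [[0.97, 0.23], [-0.23, 0.97]]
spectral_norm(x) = 0.22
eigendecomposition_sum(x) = [[0.21, -0.05], [-0.05, 0.01]] + [[-0.00,-0.00], [-0.00,-0.0]]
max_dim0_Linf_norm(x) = 0.21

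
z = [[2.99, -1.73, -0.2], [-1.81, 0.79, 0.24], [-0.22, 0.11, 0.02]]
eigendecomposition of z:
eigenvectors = [[-0.87, 0.48, 0.29], [0.49, 0.88, 0.41], [0.06, 0.04, 0.87]]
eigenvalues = [3.99, -0.19, -0.0]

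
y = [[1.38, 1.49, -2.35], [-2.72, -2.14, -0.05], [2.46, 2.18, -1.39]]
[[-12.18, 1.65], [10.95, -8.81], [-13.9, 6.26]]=y @ [[-0.19, 2.64], [-4.92, 0.73], [1.95, 1.31]]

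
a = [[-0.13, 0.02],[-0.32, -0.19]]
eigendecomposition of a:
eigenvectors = [[-0.09-0.22j, (-0.09+0.22j)],[0.97+0.00j, 0.97-0.00j]]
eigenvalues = [(-0.16+0.07j), (-0.16-0.07j)]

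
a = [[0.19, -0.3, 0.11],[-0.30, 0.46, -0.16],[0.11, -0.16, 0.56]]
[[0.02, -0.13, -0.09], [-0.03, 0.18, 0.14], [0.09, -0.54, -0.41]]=a@[[-0.06, 0.36, 0.27],  [-0.05, 0.3, 0.22],  [0.16, -0.95, -0.72]]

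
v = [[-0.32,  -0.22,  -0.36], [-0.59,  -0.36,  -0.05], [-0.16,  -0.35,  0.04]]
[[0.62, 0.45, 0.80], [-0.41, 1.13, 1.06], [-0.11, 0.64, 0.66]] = v @[[1.22, -1.24, -0.77],[-0.52, -1.2, -1.59],[-2.48, 0.59, -0.57]]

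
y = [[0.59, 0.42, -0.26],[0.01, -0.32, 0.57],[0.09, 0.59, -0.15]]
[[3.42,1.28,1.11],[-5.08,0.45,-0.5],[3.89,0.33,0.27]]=y @ [[-0.52, 2.28, 1.48],[5.15, 0.47, 0.00],[-6.02, 1.01, -0.90]]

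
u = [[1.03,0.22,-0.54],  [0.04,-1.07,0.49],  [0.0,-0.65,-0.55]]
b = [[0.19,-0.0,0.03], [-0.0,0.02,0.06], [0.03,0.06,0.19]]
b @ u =[[0.2,  0.02,  -0.12], [0.0,  -0.06,  -0.02], [0.03,  -0.18,  -0.09]]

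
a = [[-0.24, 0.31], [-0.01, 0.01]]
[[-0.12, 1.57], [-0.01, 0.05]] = a @ [[3.40, -0.97], [2.23, 4.31]]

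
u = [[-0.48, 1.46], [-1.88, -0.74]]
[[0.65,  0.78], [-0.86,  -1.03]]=u @ [[0.25, 0.3], [0.53, 0.63]]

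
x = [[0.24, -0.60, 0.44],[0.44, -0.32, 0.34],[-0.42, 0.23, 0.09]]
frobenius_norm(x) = 1.12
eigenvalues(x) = [(-0.1+0.56j), (-0.1-0.56j), (0.21+0j)]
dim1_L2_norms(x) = [0.78, 0.64, 0.49]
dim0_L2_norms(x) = [0.65, 0.72, 0.56]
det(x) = 0.07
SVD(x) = [[-0.72, 0.51, -0.46], [-0.60, -0.15, 0.78], [0.34, 0.84, 0.42]] @ diag([1.0372084702093098, 0.3948205914111417, 0.16886470893534888]) @ [[-0.56, 0.68, -0.48], [-0.75, -0.17, 0.64], [0.35, 0.71, 0.60]]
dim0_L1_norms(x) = [1.1, 1.15, 0.87]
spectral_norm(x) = 1.04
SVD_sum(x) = [[0.42, -0.51, 0.36], [0.35, -0.42, 0.3], [-0.19, 0.24, -0.17]] + [[-0.15, -0.03, 0.13], [0.04, 0.01, -0.04], [-0.25, -0.06, 0.21]] + [[-0.03, -0.06, -0.05], [0.05, 0.09, 0.08], [0.02, 0.05, 0.04]]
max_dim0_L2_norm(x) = 0.72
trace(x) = 0.01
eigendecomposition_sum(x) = [[0.12+0.32j, (-0.31-0.07j), (0.21+0.02j)], [(0.24+0.11j), -0.21+0.13j, 0.12-0.11j], [(-0.18+0.05j), (0.05-0.16j), -0.02+0.11j]] + [[0.12-0.32j,-0.31+0.07j,(0.21-0.02j)], [(0.24-0.11j),-0.21-0.13j,0.12+0.11j], [(-0.18-0.05j),(0.05+0.16j),(-0.02-0.11j)]] + [[-0.01+0.00j,(0.01-0j),0.01+0.00j], [(-0.05+0j),0.09-0.00j,0.09+0.00j], [-0.06+0.00j,0.12-0.00j,0.13+0.00j]]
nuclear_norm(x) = 1.60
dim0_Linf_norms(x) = [0.44, 0.6, 0.44]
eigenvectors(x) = [[0.73+0.00j, (0.73-0j), 0.09+0.00j], [(0.39-0.4j), (0.39+0.4j), (0.59+0j)], [(-0.03+0.39j), -0.03-0.39j, (0.8+0j)]]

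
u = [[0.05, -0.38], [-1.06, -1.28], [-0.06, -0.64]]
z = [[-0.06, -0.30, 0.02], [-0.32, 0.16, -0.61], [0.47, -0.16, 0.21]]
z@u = [[0.31,0.39], [-0.15,0.31], [0.18,-0.11]]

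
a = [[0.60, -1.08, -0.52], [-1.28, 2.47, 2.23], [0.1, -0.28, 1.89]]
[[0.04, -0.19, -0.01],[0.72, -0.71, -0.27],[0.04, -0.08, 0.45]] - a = [[-0.56, 0.89, 0.51],[2.0, -3.18, -2.5],[-0.06, 0.20, -1.44]]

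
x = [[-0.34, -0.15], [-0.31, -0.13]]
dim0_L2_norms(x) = [0.46, 0.2]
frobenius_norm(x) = 0.50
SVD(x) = [[-0.74, -0.67], [-0.67, 0.74]] @ diag([0.5010777693415388, 0.00459010584928242]) @ [[0.92, 0.40], [-0.4, 0.92]]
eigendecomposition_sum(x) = [[-0.34,  -0.15],[-0.31,  -0.13]] + [[0.00,-0.00], [-0.00,0.0]]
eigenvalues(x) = [-0.47, 0.0]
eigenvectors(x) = [[-0.74, 0.40], [-0.67, -0.92]]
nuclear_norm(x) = 0.51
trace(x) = -0.47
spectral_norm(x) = 0.50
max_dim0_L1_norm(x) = 0.65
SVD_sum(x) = [[-0.34, -0.15], [-0.31, -0.13]] + [[0.00,-0.00], [-0.0,0.00]]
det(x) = -0.00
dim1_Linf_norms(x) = [0.34, 0.31]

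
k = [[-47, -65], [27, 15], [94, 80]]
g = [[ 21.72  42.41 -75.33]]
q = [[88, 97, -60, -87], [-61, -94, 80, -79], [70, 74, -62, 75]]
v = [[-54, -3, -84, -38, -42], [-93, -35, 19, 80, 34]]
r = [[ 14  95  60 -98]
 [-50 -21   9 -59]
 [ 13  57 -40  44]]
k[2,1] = 80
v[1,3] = 80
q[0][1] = 97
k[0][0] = -47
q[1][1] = -94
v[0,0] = -54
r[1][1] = -21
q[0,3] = -87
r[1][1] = -21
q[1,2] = 80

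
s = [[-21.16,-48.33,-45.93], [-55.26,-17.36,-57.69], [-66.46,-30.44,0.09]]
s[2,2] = 0.09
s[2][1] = -30.44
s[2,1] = -30.44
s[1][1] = -17.36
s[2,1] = -30.44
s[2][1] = -30.44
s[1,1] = -17.36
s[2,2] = 0.09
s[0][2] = -45.93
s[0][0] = -21.16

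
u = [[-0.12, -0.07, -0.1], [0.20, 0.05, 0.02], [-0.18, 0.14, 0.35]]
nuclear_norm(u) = 0.69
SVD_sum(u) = [[0.02,-0.02,-0.04], [0.02,-0.02,-0.05], [-0.18,0.14,0.35]] + [[-0.14, -0.05, -0.05], [0.18, 0.07, 0.07], [0.01, 0.00, 0.00]] + [[-0.00, 0.0, -0.00], [-0.0, 0.0, -0.00], [-0.0, 0.00, -0.0]]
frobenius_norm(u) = 0.50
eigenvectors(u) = [[0.52, 0.14, -0.19],  [-0.73, -0.89, -0.06],  [0.43, 0.44, 0.98]]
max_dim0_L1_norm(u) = 0.5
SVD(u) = [[0.13, 0.63, -0.77], [0.13, -0.77, -0.62], [-0.98, -0.02, -0.18]] @ diag([0.42471126706078377, 0.2575115559252083, 0.002852752460661754]) @ [[0.44, -0.33, -0.83], [-0.88, -0.33, -0.34], [0.17, -0.88, 0.44]]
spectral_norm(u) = 0.42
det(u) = -0.00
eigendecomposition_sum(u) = [[-0.13, -0.03, -0.03], [0.18, 0.05, 0.04], [-0.11, -0.03, -0.02]] + [[-0.0, -0.0, -0.00],[0.01, 0.01, 0.0],[-0.01, -0.01, -0.0]] + [[0.01, -0.03, -0.07],[0.00, -0.01, -0.02],[-0.07, 0.17, 0.37]]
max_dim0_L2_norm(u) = 0.36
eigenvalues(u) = [-0.1, 0.01, 0.38]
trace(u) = 0.28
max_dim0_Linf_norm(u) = 0.35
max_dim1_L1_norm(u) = 0.67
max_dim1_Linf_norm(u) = 0.35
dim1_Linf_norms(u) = [0.12, 0.2, 0.35]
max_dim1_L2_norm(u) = 0.42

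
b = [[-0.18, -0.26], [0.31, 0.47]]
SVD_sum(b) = [[-0.18, -0.26], [0.31, 0.47]] + [[-0.00, 0.0], [-0.0, 0.00]]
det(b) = -0.00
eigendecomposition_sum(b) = [[-0.02, -0.01], [0.01, 0.01]] + [[-0.16, -0.25], [0.3, 0.46]]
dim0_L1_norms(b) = [0.49, 0.73]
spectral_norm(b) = 0.65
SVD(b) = [[-0.49, 0.87], [0.87, 0.49]] @ diag([0.645725659366522, 0.006194581153742703]) @ [[0.56, 0.83],[-0.83, 0.56]]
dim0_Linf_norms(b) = [0.31, 0.47]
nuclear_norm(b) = 0.65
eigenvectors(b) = [[-0.84,0.47], [0.54,-0.88]]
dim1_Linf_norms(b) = [0.26, 0.47]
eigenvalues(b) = [-0.01, 0.3]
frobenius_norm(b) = 0.65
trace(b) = 0.29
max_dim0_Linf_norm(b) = 0.47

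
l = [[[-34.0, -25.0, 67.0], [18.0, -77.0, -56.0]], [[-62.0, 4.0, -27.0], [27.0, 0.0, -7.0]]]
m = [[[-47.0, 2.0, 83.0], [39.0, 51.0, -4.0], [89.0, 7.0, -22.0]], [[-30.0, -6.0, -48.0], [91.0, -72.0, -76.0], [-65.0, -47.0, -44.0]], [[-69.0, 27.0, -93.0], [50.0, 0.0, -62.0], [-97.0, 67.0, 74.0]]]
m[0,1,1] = 51.0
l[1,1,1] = 0.0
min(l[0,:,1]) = -77.0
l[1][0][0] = -62.0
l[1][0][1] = 4.0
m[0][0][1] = 2.0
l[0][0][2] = 67.0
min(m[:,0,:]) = -93.0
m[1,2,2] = -44.0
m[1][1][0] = 91.0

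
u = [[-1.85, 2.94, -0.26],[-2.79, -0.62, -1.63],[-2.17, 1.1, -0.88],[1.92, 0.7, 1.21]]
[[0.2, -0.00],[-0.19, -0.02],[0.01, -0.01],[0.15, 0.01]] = u @[[0.12, -0.00],[0.13, -0.0],[-0.14, 0.01]]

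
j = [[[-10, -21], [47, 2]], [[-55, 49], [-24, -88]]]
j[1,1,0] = -24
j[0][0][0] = -10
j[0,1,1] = 2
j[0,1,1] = 2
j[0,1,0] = 47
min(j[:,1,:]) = -88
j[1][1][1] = -88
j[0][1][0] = 47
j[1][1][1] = -88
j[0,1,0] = 47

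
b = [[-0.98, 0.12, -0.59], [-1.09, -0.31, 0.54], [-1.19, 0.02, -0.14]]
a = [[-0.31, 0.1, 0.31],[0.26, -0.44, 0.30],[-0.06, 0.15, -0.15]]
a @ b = [[-0.17,-0.06,0.19],[-0.13,0.17,-0.43],[0.07,-0.06,0.14]]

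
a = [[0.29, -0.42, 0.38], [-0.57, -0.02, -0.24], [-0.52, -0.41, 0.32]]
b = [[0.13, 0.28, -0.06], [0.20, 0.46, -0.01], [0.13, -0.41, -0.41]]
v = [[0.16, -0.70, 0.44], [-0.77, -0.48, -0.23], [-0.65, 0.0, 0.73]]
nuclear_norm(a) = 1.73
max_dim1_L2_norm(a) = 0.74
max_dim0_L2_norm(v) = 1.02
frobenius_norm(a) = 1.15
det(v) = -0.69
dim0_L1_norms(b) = [0.46, 1.15, 0.48]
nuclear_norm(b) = 1.17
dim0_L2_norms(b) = [0.27, 0.68, 0.41]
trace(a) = 0.59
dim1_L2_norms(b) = [0.31, 0.5, 0.59]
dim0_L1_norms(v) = [1.58, 1.18, 1.4]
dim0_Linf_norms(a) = [0.57, 0.42, 0.38]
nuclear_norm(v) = 2.71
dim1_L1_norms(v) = [1.3, 1.48, 1.38]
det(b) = 0.01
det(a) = -0.07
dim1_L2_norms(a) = [0.64, 0.62, 0.74]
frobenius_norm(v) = 1.59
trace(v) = 0.41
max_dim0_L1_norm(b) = 1.15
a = b + v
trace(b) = 0.18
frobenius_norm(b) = 0.84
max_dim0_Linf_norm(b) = 0.46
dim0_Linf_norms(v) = [0.77, 0.7, 0.73]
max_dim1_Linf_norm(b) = 0.46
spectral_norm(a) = 0.84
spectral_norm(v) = 1.16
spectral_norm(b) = 0.72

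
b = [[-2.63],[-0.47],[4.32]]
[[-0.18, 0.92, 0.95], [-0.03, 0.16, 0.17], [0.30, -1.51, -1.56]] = b @ [[0.07, -0.35, -0.36]]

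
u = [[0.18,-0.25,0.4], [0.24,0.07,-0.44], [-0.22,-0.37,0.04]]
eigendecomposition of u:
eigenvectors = [[-0.76+0.00j, (-0.76-0j), (-0.13+0j)], [(0.18+0.45j), 0.18-0.45j, (0.75+0j)], [(-0.15-0.4j), (-0.15+0.4j), 0.64+0.00j]]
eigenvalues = [(0.32+0.36j), (0.32-0.36j), (-0.35+0j)]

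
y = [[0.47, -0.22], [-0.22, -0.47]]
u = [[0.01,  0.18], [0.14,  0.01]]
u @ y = [[-0.03,-0.09], [0.06,-0.04]]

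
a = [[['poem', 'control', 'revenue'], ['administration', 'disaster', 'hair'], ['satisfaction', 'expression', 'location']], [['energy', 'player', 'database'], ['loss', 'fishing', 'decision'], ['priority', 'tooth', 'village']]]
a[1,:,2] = ['database', 'decision', 'village']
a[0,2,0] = 'satisfaction'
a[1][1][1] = 'fishing'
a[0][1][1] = 'disaster'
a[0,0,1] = 'control'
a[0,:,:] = [['poem', 'control', 'revenue'], ['administration', 'disaster', 'hair'], ['satisfaction', 'expression', 'location']]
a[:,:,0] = [['poem', 'administration', 'satisfaction'], ['energy', 'loss', 'priority']]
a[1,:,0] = ['energy', 'loss', 'priority']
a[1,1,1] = 'fishing'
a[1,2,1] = 'tooth'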